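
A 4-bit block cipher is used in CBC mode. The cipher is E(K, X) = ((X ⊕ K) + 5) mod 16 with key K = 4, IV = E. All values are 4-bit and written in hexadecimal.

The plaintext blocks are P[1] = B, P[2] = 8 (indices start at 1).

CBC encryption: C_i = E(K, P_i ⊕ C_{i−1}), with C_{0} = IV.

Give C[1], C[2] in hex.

C[1]: P[1] ⊕ E = 5; E(K, 5) = 6.
C[2]: P[2] ⊕ 6 = E; E(K, E) = F.

C[1] = 6, C[2] = F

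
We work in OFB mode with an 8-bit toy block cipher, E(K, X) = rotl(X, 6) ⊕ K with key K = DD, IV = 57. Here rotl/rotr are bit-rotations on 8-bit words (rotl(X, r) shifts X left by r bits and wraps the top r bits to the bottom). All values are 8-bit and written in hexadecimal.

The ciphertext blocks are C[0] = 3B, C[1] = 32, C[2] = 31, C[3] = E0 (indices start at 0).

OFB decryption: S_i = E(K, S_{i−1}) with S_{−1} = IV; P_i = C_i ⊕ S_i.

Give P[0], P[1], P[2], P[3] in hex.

P[0] = 33, P[1] = ED, P[2] = 1B, P[3] = B7

P[0]: S = E(K, 57) = 08; 3B ⊕ 08 = 33.
P[1]: S = E(K, 08) = DF; 32 ⊕ DF = ED.
P[2]: S = E(K, DF) = 2A; 31 ⊕ 2A = 1B.
P[3]: S = E(K, 2A) = 57; E0 ⊕ 57 = B7.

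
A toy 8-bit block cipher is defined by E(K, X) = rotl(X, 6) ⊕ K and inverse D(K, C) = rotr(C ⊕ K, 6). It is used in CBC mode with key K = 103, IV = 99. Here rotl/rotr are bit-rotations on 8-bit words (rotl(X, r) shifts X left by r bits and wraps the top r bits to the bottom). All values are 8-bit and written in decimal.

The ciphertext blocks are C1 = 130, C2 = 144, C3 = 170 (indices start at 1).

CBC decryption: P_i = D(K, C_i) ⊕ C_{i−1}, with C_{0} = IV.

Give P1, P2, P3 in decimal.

P1: D(K, 130) = 151; 151 ⊕ 99 = 244.
P2: D(K, 144) = 223; 223 ⊕ 130 = 93.
P3: D(K, 170) = 55; 55 ⊕ 144 = 167.

P1 = 244, P2 = 93, P3 = 167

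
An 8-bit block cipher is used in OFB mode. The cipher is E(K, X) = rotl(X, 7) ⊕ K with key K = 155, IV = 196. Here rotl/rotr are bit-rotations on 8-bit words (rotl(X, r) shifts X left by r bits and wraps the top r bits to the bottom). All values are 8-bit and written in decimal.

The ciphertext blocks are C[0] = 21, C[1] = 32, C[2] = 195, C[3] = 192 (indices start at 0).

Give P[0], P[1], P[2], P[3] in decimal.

OFB decryption: S_i = E(K, S_{i−1}) with S_{−1} = IV; P_i = C_i ⊕ S_i.
P[0]: S = E(K, 196) = 249; 21 ⊕ 249 = 236.
P[1]: S = E(K, 249) = 103; 32 ⊕ 103 = 71.
P[2]: S = E(K, 103) = 40; 195 ⊕ 40 = 235.
P[3]: S = E(K, 40) = 143; 192 ⊕ 143 = 79.

P[0] = 236, P[1] = 71, P[2] = 235, P[3] = 79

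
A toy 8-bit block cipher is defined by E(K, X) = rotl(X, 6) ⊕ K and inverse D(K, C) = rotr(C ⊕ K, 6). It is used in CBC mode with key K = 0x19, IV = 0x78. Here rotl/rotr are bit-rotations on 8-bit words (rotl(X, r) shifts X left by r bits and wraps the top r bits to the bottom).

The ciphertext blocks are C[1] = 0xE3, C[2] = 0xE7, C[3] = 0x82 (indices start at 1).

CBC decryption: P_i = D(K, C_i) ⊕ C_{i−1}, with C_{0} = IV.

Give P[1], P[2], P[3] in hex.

P[1] = 0x93, P[2] = 0x18, P[3] = 0x89

P[1]: D(K, 0xE3) = 0xEB; 0xEB ⊕ 0x78 = 0x93.
P[2]: D(K, 0xE7) = 0xFB; 0xFB ⊕ 0xE3 = 0x18.
P[3]: D(K, 0x82) = 0x6E; 0x6E ⊕ 0xE7 = 0x89.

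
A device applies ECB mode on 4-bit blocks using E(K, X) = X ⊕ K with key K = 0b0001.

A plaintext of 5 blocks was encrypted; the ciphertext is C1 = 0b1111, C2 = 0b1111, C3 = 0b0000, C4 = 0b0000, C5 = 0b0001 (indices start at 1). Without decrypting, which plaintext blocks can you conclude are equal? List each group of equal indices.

P1 = P2; P3 = P4

ECB encrypts each block independently with the same key, so equal ciphertext blocks imply equal plaintext blocks.
C1 = C2 = 0b1111, so P1 = P2.
C3 = C4 = 0b0000, so P3 = P4.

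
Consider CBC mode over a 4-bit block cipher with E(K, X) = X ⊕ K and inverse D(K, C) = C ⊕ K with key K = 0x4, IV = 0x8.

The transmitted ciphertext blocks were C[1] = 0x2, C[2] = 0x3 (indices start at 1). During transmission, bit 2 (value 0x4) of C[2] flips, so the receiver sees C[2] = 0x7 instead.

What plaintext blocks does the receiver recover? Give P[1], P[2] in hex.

CBC decryption: P_i = D(K, C_i) ⊕ C_{i−1}, with C_{0} = IV.
Only C[2] changed, to 0x7. In CBC, a change in C_i garbles P_i and flips the same bit in P_{i+1}. Decrypting the received ciphertext:
P[1]: D(K, 0x2) = 0x6; 0x6 ⊕ 0x8 = 0xE.
P[2]: D(K, 0x7) = 0x3; 0x3 ⊕ 0x2 = 0x1.
Blocks that differ from the original plaintext: P[2].

P[1] = 0xE, P[2] = 0x1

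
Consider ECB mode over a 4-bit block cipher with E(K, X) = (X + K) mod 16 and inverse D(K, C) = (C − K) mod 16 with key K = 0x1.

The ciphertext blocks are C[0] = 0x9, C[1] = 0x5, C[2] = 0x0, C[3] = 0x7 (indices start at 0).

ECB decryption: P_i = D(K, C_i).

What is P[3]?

P[3] = 0x6

P[3]: D(K, 0x7) = 0x6.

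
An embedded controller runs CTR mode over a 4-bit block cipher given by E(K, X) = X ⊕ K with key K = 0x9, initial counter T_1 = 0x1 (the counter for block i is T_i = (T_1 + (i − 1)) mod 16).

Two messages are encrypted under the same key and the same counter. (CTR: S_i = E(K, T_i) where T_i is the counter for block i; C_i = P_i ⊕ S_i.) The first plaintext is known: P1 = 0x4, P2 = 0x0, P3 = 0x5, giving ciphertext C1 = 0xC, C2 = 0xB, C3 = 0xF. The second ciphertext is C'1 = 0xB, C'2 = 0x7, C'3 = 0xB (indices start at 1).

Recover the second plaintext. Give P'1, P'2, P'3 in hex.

In CTR with a reused counter, both messages share the same keystream S_i, so C_i ⊕ C'_i = P_i ⊕ P'_i and thus P'_i = P_i ⊕ C_i ⊕ C'_i.
P'1: 0x4 ⊕ 0xC ⊕ 0xB = 0x3.
P'2: 0x0 ⊕ 0xB ⊕ 0x7 = 0xC.
P'3: 0x5 ⊕ 0xF ⊕ 0xB = 0x1.

P'1 = 0x3, P'2 = 0xC, P'3 = 0x1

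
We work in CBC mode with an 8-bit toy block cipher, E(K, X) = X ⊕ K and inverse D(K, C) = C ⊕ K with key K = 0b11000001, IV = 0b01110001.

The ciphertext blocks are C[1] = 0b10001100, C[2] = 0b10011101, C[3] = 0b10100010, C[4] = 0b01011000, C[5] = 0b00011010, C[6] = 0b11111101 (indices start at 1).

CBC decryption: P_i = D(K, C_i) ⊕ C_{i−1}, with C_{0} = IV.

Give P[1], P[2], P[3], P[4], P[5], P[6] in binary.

P[1] = 0b00111100, P[2] = 0b11010000, P[3] = 0b11111110, P[4] = 0b00111011, P[5] = 0b10000011, P[6] = 0b00100110

P[1]: D(K, 0b10001100) = 0b01001101; 0b01001101 ⊕ 0b01110001 = 0b00111100.
P[2]: D(K, 0b10011101) = 0b01011100; 0b01011100 ⊕ 0b10001100 = 0b11010000.
P[3]: D(K, 0b10100010) = 0b01100011; 0b01100011 ⊕ 0b10011101 = 0b11111110.
P[4]: D(K, 0b01011000) = 0b10011001; 0b10011001 ⊕ 0b10100010 = 0b00111011.
P[5]: D(K, 0b00011010) = 0b11011011; 0b11011011 ⊕ 0b01011000 = 0b10000011.
P[6]: D(K, 0b11111101) = 0b00111100; 0b00111100 ⊕ 0b00011010 = 0b00100110.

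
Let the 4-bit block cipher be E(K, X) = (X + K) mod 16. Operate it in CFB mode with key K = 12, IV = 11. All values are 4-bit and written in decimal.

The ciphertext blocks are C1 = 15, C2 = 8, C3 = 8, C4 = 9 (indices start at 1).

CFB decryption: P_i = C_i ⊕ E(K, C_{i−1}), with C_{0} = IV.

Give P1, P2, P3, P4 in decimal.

P1: E(K, 11) = 7; 15 ⊕ 7 = 8.
P2: E(K, 15) = 11; 8 ⊕ 11 = 3.
P3: E(K, 8) = 4; 8 ⊕ 4 = 12.
P4: E(K, 8) = 4; 9 ⊕ 4 = 13.

P1 = 8, P2 = 3, P3 = 12, P4 = 13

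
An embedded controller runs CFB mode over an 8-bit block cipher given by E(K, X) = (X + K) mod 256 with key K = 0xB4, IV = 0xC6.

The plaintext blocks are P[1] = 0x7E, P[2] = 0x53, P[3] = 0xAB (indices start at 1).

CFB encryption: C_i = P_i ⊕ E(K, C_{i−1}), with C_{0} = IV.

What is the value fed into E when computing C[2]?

0x04

C[1]: E(K, 0xC6) = 0x7A; 0x7E ⊕ 0x7A = 0x04.
C[2]: E(K, 0x04) = 0xB8; 0x53 ⊕ 0xB8 = 0xEB.
So the input to E for block [2] is 0x04.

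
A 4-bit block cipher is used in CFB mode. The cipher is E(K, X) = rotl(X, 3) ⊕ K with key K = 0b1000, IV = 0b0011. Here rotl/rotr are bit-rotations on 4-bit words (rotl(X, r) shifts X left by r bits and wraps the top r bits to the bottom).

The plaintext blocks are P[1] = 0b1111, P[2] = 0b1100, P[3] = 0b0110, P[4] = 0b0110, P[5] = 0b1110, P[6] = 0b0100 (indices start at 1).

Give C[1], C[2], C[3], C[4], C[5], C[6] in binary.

CFB encryption: C_i = P_i ⊕ E(K, C_{i−1}), with C_{0} = IV.
C[1]: E(K, 0b0011) = 0b0001; 0b1111 ⊕ 0b0001 = 0b1110.
C[2]: E(K, 0b1110) = 0b1111; 0b1100 ⊕ 0b1111 = 0b0011.
C[3]: E(K, 0b0011) = 0b0001; 0b0110 ⊕ 0b0001 = 0b0111.
C[4]: E(K, 0b0111) = 0b0011; 0b0110 ⊕ 0b0011 = 0b0101.
C[5]: E(K, 0b0101) = 0b0010; 0b1110 ⊕ 0b0010 = 0b1100.
C[6]: E(K, 0b1100) = 0b1110; 0b0100 ⊕ 0b1110 = 0b1010.

C[1] = 0b1110, C[2] = 0b0011, C[3] = 0b0111, C[4] = 0b0101, C[5] = 0b1100, C[6] = 0b1010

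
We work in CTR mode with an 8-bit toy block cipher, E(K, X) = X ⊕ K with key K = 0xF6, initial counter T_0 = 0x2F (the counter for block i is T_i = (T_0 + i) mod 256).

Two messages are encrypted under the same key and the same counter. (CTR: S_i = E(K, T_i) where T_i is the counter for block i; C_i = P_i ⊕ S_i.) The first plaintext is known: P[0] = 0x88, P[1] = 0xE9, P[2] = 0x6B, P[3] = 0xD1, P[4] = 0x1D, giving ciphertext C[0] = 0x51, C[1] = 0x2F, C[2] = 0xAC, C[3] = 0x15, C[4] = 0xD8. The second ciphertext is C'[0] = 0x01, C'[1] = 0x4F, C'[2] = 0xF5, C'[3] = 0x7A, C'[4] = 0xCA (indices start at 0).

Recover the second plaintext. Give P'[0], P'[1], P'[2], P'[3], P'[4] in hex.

P'[0] = 0xD8, P'[1] = 0x89, P'[2] = 0x32, P'[3] = 0xBE, P'[4] = 0x0F

In CTR with a reused counter, both messages share the same keystream S_i, so C_i ⊕ C'_i = P_i ⊕ P'_i and thus P'_i = P_i ⊕ C_i ⊕ C'_i.
P'[0]: 0x88 ⊕ 0x51 ⊕ 0x01 = 0xD8.
P'[1]: 0xE9 ⊕ 0x2F ⊕ 0x4F = 0x89.
P'[2]: 0x6B ⊕ 0xAC ⊕ 0xF5 = 0x32.
P'[3]: 0xD1 ⊕ 0x15 ⊕ 0x7A = 0xBE.
P'[4]: 0x1D ⊕ 0xD8 ⊕ 0xCA = 0x0F.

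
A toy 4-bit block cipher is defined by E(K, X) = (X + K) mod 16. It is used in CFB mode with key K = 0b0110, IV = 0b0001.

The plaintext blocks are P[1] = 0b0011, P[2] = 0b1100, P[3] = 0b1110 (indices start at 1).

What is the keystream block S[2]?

CFB encryption: C_i = P_i ⊕ E(K, C_{i−1}), with C_{0} = IV.
C[1]: E(K, 0b0001) = 0b0111; 0b0011 ⊕ 0b0111 = 0b0100.
C[2]: E(K, 0b0100) = 0b1010; 0b1100 ⊕ 0b1010 = 0b0110.
So S[2] = 0b1010.

0b1010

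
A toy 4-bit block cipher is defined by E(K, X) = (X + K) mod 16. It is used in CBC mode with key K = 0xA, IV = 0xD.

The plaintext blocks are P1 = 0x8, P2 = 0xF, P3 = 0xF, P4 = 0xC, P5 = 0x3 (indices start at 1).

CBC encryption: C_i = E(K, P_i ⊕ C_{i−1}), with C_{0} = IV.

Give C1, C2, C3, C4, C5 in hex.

C1: P1 ⊕ 0xD = 0x5; E(K, 0x5) = 0xF.
C2: P2 ⊕ 0xF = 0x0; E(K, 0x0) = 0xA.
C3: P3 ⊕ 0xA = 0x5; E(K, 0x5) = 0xF.
C4: P4 ⊕ 0xF = 0x3; E(K, 0x3) = 0xD.
C5: P5 ⊕ 0xD = 0xE; E(K, 0xE) = 0x8.

C1 = 0xF, C2 = 0xA, C3 = 0xF, C4 = 0xD, C5 = 0x8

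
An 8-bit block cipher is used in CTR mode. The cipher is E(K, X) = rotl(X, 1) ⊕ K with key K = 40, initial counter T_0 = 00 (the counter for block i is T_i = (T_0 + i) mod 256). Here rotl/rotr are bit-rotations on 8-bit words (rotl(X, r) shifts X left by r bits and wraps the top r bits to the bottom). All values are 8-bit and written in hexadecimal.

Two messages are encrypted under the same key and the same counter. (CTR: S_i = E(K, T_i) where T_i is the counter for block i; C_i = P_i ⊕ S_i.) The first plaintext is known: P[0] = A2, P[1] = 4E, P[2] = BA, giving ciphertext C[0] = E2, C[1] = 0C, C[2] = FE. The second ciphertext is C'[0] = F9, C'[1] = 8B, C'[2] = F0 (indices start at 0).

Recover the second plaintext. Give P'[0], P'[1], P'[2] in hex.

P'[0] = B9, P'[1] = C9, P'[2] = B4

In CTR with a reused counter, both messages share the same keystream S_i, so C_i ⊕ C'_i = P_i ⊕ P'_i and thus P'_i = P_i ⊕ C_i ⊕ C'_i.
P'[0]: A2 ⊕ E2 ⊕ F9 = B9.
P'[1]: 4E ⊕ 0C ⊕ 8B = C9.
P'[2]: BA ⊕ FE ⊕ F0 = B4.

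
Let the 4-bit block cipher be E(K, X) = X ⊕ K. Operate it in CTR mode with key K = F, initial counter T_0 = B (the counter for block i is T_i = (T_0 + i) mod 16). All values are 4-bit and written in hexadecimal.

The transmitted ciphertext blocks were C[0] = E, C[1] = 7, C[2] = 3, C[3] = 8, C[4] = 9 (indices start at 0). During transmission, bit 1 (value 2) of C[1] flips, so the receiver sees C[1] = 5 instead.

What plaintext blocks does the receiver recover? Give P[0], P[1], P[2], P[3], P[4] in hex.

P[0] = A, P[1] = 6, P[2] = 1, P[3] = 9, P[4] = 9

CTR decryption: S_i = E(K, T_i) where T_i is the counter for block i; P_i = C_i ⊕ S_i.
Only C[1] changed, to 5. In CTR, a change in C_i flips the same bit in P_i only; the keystream is unaffected. Decrypting the received ciphertext:
P[0]: T = B, S = E(K, T) = 4; E ⊕ 4 = A.
P[1]: T = C, S = E(K, T) = 3; 5 ⊕ 3 = 6.
P[2]: T = D, S = E(K, T) = 2; 3 ⊕ 2 = 1.
P[3]: T = E, S = E(K, T) = 1; 8 ⊕ 1 = 9.
P[4]: T = F, S = E(K, T) = 0; 9 ⊕ 0 = 9.
Blocks that differ from the original plaintext: P[1].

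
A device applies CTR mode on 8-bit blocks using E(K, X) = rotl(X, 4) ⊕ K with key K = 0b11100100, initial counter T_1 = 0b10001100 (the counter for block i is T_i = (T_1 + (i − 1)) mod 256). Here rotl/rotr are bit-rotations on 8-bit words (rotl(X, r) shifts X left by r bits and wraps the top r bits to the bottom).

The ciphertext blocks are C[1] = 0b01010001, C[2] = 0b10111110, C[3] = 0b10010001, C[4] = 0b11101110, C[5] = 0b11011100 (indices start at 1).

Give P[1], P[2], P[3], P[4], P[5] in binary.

P[1] = 0b01111101, P[2] = 0b10000010, P[3] = 0b10011101, P[4] = 0b11110010, P[5] = 0b00110001

CTR decryption: S_i = E(K, T_i) where T_i is the counter for block i; P_i = C_i ⊕ S_i.
P[1]: T = 0b10001100, S = E(K, T) = 0b00101100; 0b01010001 ⊕ 0b00101100 = 0b01111101.
P[2]: T = 0b10001101, S = E(K, T) = 0b00111100; 0b10111110 ⊕ 0b00111100 = 0b10000010.
P[3]: T = 0b10001110, S = E(K, T) = 0b00001100; 0b10010001 ⊕ 0b00001100 = 0b10011101.
P[4]: T = 0b10001111, S = E(K, T) = 0b00011100; 0b11101110 ⊕ 0b00011100 = 0b11110010.
P[5]: T = 0b10010000, S = E(K, T) = 0b11101101; 0b11011100 ⊕ 0b11101101 = 0b00110001.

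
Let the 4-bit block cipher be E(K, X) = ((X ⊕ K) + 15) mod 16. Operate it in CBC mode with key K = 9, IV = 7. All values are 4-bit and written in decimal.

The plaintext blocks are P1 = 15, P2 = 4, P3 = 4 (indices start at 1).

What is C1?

C1 = 0

CBC encryption: C_i = E(K, P_i ⊕ C_{i−1}), with C_{0} = IV.
C1: P1 ⊕ 7 = 8; E(K, 8) = 0.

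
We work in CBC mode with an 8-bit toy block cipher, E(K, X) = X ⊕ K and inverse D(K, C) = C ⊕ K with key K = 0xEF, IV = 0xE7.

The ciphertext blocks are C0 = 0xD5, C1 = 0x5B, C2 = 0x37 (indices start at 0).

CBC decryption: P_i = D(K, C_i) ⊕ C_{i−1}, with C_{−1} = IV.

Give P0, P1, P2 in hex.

P0 = 0xDD, P1 = 0x61, P2 = 0x83

P0: D(K, 0xD5) = 0x3A; 0x3A ⊕ 0xE7 = 0xDD.
P1: D(K, 0x5B) = 0xB4; 0xB4 ⊕ 0xD5 = 0x61.
P2: D(K, 0x37) = 0xD8; 0xD8 ⊕ 0x5B = 0x83.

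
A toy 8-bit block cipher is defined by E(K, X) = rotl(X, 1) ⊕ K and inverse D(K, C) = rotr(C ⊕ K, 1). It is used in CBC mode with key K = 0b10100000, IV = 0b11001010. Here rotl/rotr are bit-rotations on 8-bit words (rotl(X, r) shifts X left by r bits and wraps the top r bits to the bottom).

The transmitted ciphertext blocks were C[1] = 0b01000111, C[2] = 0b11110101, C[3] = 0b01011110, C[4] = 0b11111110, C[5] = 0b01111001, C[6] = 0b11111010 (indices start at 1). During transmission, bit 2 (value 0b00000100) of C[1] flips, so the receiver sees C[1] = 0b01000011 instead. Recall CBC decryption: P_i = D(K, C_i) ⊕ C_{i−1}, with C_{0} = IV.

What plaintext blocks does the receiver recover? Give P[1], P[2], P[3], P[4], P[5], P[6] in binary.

Only C[1] changed, to 0b01000011. In CBC, a change in C_i garbles P_i and flips the same bit in P_{i+1}. Decrypting the received ciphertext:
P[1]: D(K, 0b01000011) = 0b11110001; 0b11110001 ⊕ 0b11001010 = 0b00111011.
P[2]: D(K, 0b11110101) = 0b10101010; 0b10101010 ⊕ 0b01000011 = 0b11101001.
P[3]: D(K, 0b01011110) = 0b01111111; 0b01111111 ⊕ 0b11110101 = 0b10001010.
P[4]: D(K, 0b11111110) = 0b00101111; 0b00101111 ⊕ 0b01011110 = 0b01110001.
P[5]: D(K, 0b01111001) = 0b11101100; 0b11101100 ⊕ 0b11111110 = 0b00010010.
P[6]: D(K, 0b11111010) = 0b00101101; 0b00101101 ⊕ 0b01111001 = 0b01010100.
Blocks that differ from the original plaintext: P[1], P[2].

P[1] = 0b00111011, P[2] = 0b11101001, P[3] = 0b10001010, P[4] = 0b01110001, P[5] = 0b00010010, P[6] = 0b01010100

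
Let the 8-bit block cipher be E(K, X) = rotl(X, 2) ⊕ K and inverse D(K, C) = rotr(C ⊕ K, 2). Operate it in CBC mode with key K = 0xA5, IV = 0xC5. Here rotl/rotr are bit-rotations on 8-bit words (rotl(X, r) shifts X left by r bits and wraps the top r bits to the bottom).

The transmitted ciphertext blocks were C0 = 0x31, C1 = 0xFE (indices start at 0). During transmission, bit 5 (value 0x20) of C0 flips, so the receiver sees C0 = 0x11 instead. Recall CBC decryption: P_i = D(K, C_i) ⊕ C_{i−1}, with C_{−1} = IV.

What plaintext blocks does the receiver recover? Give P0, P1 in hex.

Only C0 changed, to 0x11. In CBC, a change in C_i garbles P_i and flips the same bit in P_{i+1}. Decrypting the received ciphertext:
P0: D(K, 0x11) = 0x2D; 0x2D ⊕ 0xC5 = 0xE8.
P1: D(K, 0xFE) = 0xD6; 0xD6 ⊕ 0x11 = 0xC7.
Blocks that differ from the original plaintext: P0, P1.

P0 = 0xE8, P1 = 0xC7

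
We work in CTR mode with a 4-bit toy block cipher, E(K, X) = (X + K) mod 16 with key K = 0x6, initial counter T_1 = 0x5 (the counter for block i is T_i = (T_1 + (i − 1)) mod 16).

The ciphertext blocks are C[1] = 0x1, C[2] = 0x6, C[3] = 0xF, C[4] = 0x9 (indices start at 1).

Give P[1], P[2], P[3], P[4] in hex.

CTR decryption: S_i = E(K, T_i) where T_i is the counter for block i; P_i = C_i ⊕ S_i.
P[1]: T = 0x5, S = E(K, T) = 0xB; 0x1 ⊕ 0xB = 0xA.
P[2]: T = 0x6, S = E(K, T) = 0xC; 0x6 ⊕ 0xC = 0xA.
P[3]: T = 0x7, S = E(K, T) = 0xD; 0xF ⊕ 0xD = 0x2.
P[4]: T = 0x8, S = E(K, T) = 0xE; 0x9 ⊕ 0xE = 0x7.

P[1] = 0xA, P[2] = 0xA, P[3] = 0x2, P[4] = 0x7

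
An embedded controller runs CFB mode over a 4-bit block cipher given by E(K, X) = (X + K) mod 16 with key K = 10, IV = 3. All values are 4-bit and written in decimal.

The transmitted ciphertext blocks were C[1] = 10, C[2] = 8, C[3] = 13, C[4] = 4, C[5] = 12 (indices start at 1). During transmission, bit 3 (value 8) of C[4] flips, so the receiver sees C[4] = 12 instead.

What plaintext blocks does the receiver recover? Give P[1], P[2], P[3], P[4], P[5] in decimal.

CFB decryption: P_i = C_i ⊕ E(K, C_{i−1}), with C_{0} = IV.
Only C[4] changed, to 12. In CFB, a change in C_i flips the same bit in P_i and garbles P_{i+1}. Decrypting the received ciphertext:
P[1]: E(K, 3) = 13; 10 ⊕ 13 = 7.
P[2]: E(K, 10) = 4; 8 ⊕ 4 = 12.
P[3]: E(K, 8) = 2; 13 ⊕ 2 = 15.
P[4]: E(K, 13) = 7; 12 ⊕ 7 = 11.
P[5]: E(K, 12) = 6; 12 ⊕ 6 = 10.
Blocks that differ from the original plaintext: P[4], P[5].

P[1] = 7, P[2] = 12, P[3] = 15, P[4] = 11, P[5] = 10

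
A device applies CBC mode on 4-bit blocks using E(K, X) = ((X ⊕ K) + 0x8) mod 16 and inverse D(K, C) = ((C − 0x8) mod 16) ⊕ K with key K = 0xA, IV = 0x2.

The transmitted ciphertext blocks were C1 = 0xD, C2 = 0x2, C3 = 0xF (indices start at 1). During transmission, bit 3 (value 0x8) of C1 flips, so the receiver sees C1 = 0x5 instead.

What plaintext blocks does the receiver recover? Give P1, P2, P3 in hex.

CBC decryption: P_i = D(K, C_i) ⊕ C_{i−1}, with C_{0} = IV.
Only C1 changed, to 0x5. In CBC, a change in C_i garbles P_i and flips the same bit in P_{i+1}. Decrypting the received ciphertext:
P1: D(K, 0x5) = 0x7; 0x7 ⊕ 0x2 = 0x5.
P2: D(K, 0x2) = 0x0; 0x0 ⊕ 0x5 = 0x5.
P3: D(K, 0xF) = 0xD; 0xD ⊕ 0x2 = 0xF.
Blocks that differ from the original plaintext: P1, P2.

P1 = 0x5, P2 = 0x5, P3 = 0xF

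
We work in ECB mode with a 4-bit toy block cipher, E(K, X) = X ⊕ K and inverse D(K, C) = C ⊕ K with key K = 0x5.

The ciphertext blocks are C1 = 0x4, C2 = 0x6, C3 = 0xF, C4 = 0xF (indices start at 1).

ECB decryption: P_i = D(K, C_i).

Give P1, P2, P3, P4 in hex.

P1: D(K, 0x4) = 0x1.
P2: D(K, 0x6) = 0x3.
P3: D(K, 0xF) = 0xA.
P4: D(K, 0xF) = 0xA.

P1 = 0x1, P2 = 0x3, P3 = 0xA, P4 = 0xA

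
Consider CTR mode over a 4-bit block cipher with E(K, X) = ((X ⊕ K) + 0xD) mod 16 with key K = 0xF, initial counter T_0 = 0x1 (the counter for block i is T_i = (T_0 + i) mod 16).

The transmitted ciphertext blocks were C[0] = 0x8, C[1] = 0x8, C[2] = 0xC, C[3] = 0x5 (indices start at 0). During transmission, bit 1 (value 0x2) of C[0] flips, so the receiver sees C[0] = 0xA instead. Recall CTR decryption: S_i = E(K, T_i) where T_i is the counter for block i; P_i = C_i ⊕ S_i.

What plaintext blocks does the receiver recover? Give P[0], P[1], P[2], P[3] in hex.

Only C[0] changed, to 0xA. In CTR, a change in C_i flips the same bit in P_i only; the keystream is unaffected. Decrypting the received ciphertext:
P[0]: T = 0x1, S = E(K, T) = 0xB; 0xA ⊕ 0xB = 0x1.
P[1]: T = 0x2, S = E(K, T) = 0xA; 0x8 ⊕ 0xA = 0x2.
P[2]: T = 0x3, S = E(K, T) = 0x9; 0xC ⊕ 0x9 = 0x5.
P[3]: T = 0x4, S = E(K, T) = 0x8; 0x5 ⊕ 0x8 = 0xD.
Blocks that differ from the original plaintext: P[0].

P[0] = 0x1, P[1] = 0x2, P[2] = 0x5, P[3] = 0xD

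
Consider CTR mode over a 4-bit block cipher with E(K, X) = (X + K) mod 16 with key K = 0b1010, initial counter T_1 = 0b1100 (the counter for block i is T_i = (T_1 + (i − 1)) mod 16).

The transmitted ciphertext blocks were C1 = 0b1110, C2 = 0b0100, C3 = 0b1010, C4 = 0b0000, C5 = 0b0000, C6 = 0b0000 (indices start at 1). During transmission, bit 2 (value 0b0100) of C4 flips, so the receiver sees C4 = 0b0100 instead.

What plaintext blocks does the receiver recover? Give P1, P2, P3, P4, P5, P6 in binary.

CTR decryption: S_i = E(K, T_i) where T_i is the counter for block i; P_i = C_i ⊕ S_i.
Only C4 changed, to 0b0100. In CTR, a change in C_i flips the same bit in P_i only; the keystream is unaffected. Decrypting the received ciphertext:
P1: T = 0b1100, S = E(K, T) = 0b0110; 0b1110 ⊕ 0b0110 = 0b1000.
P2: T = 0b1101, S = E(K, T) = 0b0111; 0b0100 ⊕ 0b0111 = 0b0011.
P3: T = 0b1110, S = E(K, T) = 0b1000; 0b1010 ⊕ 0b1000 = 0b0010.
P4: T = 0b1111, S = E(K, T) = 0b1001; 0b0100 ⊕ 0b1001 = 0b1101.
P5: T = 0b0000, S = E(K, T) = 0b1010; 0b0000 ⊕ 0b1010 = 0b1010.
P6: T = 0b0001, S = E(K, T) = 0b1011; 0b0000 ⊕ 0b1011 = 0b1011.
Blocks that differ from the original plaintext: P4.

P1 = 0b1000, P2 = 0b0011, P3 = 0b0010, P4 = 0b1101, P5 = 0b1010, P6 = 0b1011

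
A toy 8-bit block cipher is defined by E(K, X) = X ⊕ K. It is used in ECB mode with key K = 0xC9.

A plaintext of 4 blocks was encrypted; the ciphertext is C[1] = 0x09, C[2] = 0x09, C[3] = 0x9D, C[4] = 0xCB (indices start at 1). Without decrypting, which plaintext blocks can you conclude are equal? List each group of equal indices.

ECB encrypts each block independently with the same key, so equal ciphertext blocks imply equal plaintext blocks.
C[1] = C[2] = 0x09, so P[1] = P[2].

P[1] = P[2]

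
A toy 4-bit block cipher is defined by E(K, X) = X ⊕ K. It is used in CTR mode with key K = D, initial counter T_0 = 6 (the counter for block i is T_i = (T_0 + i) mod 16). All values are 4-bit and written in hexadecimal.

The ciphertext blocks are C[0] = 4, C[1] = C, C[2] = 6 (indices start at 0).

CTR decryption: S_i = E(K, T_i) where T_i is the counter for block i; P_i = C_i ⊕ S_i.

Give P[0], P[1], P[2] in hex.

P[0] = F, P[1] = 6, P[2] = 3

P[0]: T = 6, S = E(K, T) = B; 4 ⊕ B = F.
P[1]: T = 7, S = E(K, T) = A; C ⊕ A = 6.
P[2]: T = 8, S = E(K, T) = 5; 6 ⊕ 5 = 3.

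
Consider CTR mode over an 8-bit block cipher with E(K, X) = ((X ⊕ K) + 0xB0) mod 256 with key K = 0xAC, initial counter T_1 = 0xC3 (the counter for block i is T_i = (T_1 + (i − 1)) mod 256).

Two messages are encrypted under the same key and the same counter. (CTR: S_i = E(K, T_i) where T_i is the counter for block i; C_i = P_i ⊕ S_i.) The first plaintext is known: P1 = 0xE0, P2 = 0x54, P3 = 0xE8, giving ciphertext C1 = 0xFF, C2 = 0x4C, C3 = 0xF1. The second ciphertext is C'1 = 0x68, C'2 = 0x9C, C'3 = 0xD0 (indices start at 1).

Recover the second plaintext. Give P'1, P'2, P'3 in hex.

P'1 = 0x77, P'2 = 0x84, P'3 = 0xC9

In CTR with a reused counter, both messages share the same keystream S_i, so C_i ⊕ C'_i = P_i ⊕ P'_i and thus P'_i = P_i ⊕ C_i ⊕ C'_i.
P'1: 0xE0 ⊕ 0xFF ⊕ 0x68 = 0x77.
P'2: 0x54 ⊕ 0x4C ⊕ 0x9C = 0x84.
P'3: 0xE8 ⊕ 0xF1 ⊕ 0xD0 = 0xC9.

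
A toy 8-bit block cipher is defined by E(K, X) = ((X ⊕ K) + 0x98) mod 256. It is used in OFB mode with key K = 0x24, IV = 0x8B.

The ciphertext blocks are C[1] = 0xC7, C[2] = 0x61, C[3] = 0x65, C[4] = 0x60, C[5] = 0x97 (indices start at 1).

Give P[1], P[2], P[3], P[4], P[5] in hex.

OFB decryption: S_i = E(K, S_{i−1}) with S_{0} = IV; P_i = C_i ⊕ S_i.
P[1]: S = E(K, 0x8B) = 0x47; 0xC7 ⊕ 0x47 = 0x80.
P[2]: S = E(K, 0x47) = 0xFB; 0x61 ⊕ 0xFB = 0x9A.
P[3]: S = E(K, 0xFB) = 0x77; 0x65 ⊕ 0x77 = 0x12.
P[4]: S = E(K, 0x77) = 0xEB; 0x60 ⊕ 0xEB = 0x8B.
P[5]: S = E(K, 0xEB) = 0x67; 0x97 ⊕ 0x67 = 0xF0.

P[1] = 0x80, P[2] = 0x9A, P[3] = 0x12, P[4] = 0x8B, P[5] = 0xF0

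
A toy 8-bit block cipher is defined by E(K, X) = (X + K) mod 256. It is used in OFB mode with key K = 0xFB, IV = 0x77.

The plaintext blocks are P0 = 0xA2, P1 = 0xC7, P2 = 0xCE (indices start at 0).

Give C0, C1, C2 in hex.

C0 = 0xD0, C1 = 0xAA, C2 = 0xA6

OFB encryption: S_i = E(K, S_{i−1}) with S_{−1} = IV; C_i = P_i ⊕ S_i.
C0: S = E(K, 0x77) = 0x72; 0xA2 ⊕ 0x72 = 0xD0.
C1: S = E(K, 0x72) = 0x6D; 0xC7 ⊕ 0x6D = 0xAA.
C2: S = E(K, 0x6D) = 0x68; 0xCE ⊕ 0x68 = 0xA6.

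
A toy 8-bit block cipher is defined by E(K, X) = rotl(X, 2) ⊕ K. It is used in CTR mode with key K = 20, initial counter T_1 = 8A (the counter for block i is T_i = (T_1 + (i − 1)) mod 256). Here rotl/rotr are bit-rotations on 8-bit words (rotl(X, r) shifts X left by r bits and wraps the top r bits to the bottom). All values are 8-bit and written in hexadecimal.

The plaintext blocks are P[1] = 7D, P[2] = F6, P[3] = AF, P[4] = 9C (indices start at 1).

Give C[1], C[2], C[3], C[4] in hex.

C[1] = 77, C[2] = F8, C[3] = BD, C[4] = 8A

CTR encryption: S_i = E(K, T_i) where T_i is the counter for block i; C_i = P_i ⊕ S_i.
C[1]: T = 8A, S = E(K, T) = 0A; 7D ⊕ 0A = 77.
C[2]: T = 8B, S = E(K, T) = 0E; F6 ⊕ 0E = F8.
C[3]: T = 8C, S = E(K, T) = 12; AF ⊕ 12 = BD.
C[4]: T = 8D, S = E(K, T) = 16; 9C ⊕ 16 = 8A.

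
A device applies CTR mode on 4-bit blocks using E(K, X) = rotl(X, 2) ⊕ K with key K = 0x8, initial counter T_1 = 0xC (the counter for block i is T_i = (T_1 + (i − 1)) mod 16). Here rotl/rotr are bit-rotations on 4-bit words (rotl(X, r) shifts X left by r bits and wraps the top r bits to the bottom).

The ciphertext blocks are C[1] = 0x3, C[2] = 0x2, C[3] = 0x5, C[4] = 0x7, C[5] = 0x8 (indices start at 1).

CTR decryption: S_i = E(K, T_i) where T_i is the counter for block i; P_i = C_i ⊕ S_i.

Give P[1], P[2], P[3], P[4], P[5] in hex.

P[1]: T = 0xC, S = E(K, T) = 0xB; 0x3 ⊕ 0xB = 0x8.
P[2]: T = 0xD, S = E(K, T) = 0xF; 0x2 ⊕ 0xF = 0xD.
P[3]: T = 0xE, S = E(K, T) = 0x3; 0x5 ⊕ 0x3 = 0x6.
P[4]: T = 0xF, S = E(K, T) = 0x7; 0x7 ⊕ 0x7 = 0x0.
P[5]: T = 0x0, S = E(K, T) = 0x8; 0x8 ⊕ 0x8 = 0x0.

P[1] = 0x8, P[2] = 0xD, P[3] = 0x6, P[4] = 0x0, P[5] = 0x0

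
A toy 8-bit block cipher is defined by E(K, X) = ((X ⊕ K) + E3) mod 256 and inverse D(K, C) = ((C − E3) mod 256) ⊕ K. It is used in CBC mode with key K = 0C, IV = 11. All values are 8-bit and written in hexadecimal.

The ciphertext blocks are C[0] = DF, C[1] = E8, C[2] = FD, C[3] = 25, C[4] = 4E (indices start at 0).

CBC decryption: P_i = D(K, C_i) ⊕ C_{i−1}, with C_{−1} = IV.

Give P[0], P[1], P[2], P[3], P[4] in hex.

P[0]: D(K, DF) = F0; F0 ⊕ 11 = E1.
P[1]: D(K, E8) = 09; 09 ⊕ DF = D6.
P[2]: D(K, FD) = 16; 16 ⊕ E8 = FE.
P[3]: D(K, 25) = 4E; 4E ⊕ FD = B3.
P[4]: D(K, 4E) = 67; 67 ⊕ 25 = 42.

P[0] = E1, P[1] = D6, P[2] = FE, P[3] = B3, P[4] = 42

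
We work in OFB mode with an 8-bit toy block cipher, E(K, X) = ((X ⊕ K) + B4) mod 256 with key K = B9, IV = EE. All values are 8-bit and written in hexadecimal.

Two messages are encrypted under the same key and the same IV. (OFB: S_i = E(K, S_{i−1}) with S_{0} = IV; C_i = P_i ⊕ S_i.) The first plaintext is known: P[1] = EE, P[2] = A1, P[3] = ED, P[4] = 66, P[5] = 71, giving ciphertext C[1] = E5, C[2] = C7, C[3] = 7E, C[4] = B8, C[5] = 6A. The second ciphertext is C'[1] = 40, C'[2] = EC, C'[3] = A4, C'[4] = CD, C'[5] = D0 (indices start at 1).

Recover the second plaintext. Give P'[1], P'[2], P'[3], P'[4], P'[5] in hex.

In OFB with a reused IV, both messages share the same keystream S_i, so C_i ⊕ C'_i = P_i ⊕ P'_i and thus P'_i = P_i ⊕ C_i ⊕ C'_i.
P'[1]: EE ⊕ E5 ⊕ 40 = 4B.
P'[2]: A1 ⊕ C7 ⊕ EC = 8A.
P'[3]: ED ⊕ 7E ⊕ A4 = 37.
P'[4]: 66 ⊕ B8 ⊕ CD = 13.
P'[5]: 71 ⊕ 6A ⊕ D0 = CB.

P'[1] = 4B, P'[2] = 8A, P'[3] = 37, P'[4] = 13, P'[5] = CB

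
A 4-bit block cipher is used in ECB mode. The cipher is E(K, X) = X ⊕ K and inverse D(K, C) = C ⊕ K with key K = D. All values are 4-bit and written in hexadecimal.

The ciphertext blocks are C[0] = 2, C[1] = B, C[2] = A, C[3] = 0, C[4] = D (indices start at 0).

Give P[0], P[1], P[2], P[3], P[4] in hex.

ECB decryption: P_i = D(K, C_i).
P[0]: D(K, 2) = F.
P[1]: D(K, B) = 6.
P[2]: D(K, A) = 7.
P[3]: D(K, 0) = D.
P[4]: D(K, D) = 0.

P[0] = F, P[1] = 6, P[2] = 7, P[3] = D, P[4] = 0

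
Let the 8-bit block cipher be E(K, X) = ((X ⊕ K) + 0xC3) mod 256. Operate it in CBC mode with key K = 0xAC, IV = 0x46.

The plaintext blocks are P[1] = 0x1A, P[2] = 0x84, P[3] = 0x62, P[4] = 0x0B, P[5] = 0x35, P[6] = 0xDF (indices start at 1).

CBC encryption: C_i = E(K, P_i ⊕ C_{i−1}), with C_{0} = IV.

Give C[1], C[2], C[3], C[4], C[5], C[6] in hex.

C[1]: P[1] ⊕ 0x46 = 0x5C; E(K, 0x5C) = 0xB3.
C[2]: P[2] ⊕ 0xB3 = 0x37; E(K, 0x37) = 0x5E.
C[3]: P[3] ⊕ 0x5E = 0x3C; E(K, 0x3C) = 0x53.
C[4]: P[4] ⊕ 0x53 = 0x58; E(K, 0x58) = 0xB7.
C[5]: P[5] ⊕ 0xB7 = 0x82; E(K, 0x82) = 0xF1.
C[6]: P[6] ⊕ 0xF1 = 0x2E; E(K, 0x2E) = 0x45.

C[1] = 0xB3, C[2] = 0x5E, C[3] = 0x53, C[4] = 0xB7, C[5] = 0xF1, C[6] = 0x45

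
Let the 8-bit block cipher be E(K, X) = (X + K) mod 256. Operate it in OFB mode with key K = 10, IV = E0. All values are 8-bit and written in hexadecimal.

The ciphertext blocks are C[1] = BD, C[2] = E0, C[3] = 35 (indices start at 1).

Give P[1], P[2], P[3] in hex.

P[1] = 4D, P[2] = E0, P[3] = 25

OFB decryption: S_i = E(K, S_{i−1}) with S_{0} = IV; P_i = C_i ⊕ S_i.
P[1]: S = E(K, E0) = F0; BD ⊕ F0 = 4D.
P[2]: S = E(K, F0) = 00; E0 ⊕ 00 = E0.
P[3]: S = E(K, 00) = 10; 35 ⊕ 10 = 25.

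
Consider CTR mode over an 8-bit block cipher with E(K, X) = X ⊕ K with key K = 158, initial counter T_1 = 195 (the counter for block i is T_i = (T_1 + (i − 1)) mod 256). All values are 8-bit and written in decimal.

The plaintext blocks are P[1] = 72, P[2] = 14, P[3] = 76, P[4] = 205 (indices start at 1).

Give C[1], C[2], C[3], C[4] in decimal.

CTR encryption: S_i = E(K, T_i) where T_i is the counter for block i; C_i = P_i ⊕ S_i.
C[1]: T = 195, S = E(K, T) = 93; 72 ⊕ 93 = 21.
C[2]: T = 196, S = E(K, T) = 90; 14 ⊕ 90 = 84.
C[3]: T = 197, S = E(K, T) = 91; 76 ⊕ 91 = 23.
C[4]: T = 198, S = E(K, T) = 88; 205 ⊕ 88 = 149.

C[1] = 21, C[2] = 84, C[3] = 23, C[4] = 149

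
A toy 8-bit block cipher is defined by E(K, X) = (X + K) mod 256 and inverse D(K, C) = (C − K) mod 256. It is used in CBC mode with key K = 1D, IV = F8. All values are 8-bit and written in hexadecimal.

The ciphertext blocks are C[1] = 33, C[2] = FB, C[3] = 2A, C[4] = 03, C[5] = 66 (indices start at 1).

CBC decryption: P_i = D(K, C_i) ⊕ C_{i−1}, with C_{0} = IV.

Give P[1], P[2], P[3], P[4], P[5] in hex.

P[1]: D(K, 33) = 16; 16 ⊕ F8 = EE.
P[2]: D(K, FB) = DE; DE ⊕ 33 = ED.
P[3]: D(K, 2A) = 0D; 0D ⊕ FB = F6.
P[4]: D(K, 03) = E6; E6 ⊕ 2A = CC.
P[5]: D(K, 66) = 49; 49 ⊕ 03 = 4A.

P[1] = EE, P[2] = ED, P[3] = F6, P[4] = CC, P[5] = 4A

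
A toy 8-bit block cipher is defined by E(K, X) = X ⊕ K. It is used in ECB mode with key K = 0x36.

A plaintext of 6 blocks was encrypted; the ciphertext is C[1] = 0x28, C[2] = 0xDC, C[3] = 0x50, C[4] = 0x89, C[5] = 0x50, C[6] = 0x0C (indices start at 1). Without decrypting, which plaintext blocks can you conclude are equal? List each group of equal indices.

ECB encrypts each block independently with the same key, so equal ciphertext blocks imply equal plaintext blocks.
C[3] = C[5] = 0x50, so P[3] = P[5].

P[3] = P[5]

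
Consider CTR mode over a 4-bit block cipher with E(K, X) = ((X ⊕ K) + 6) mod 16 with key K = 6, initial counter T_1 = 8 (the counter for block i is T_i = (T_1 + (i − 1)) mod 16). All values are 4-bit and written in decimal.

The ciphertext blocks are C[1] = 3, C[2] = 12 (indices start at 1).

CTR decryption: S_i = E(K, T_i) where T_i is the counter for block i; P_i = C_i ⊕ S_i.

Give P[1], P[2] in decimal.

P[1] = 7, P[2] = 9

P[1]: T = 8, S = E(K, T) = 4; 3 ⊕ 4 = 7.
P[2]: T = 9, S = E(K, T) = 5; 12 ⊕ 5 = 9.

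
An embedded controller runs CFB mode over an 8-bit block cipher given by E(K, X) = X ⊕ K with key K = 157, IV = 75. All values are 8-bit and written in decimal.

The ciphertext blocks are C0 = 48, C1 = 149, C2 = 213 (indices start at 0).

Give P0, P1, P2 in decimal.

P0 = 230, P1 = 56, P2 = 221

CFB decryption: P_i = C_i ⊕ E(K, C_{i−1}), with C_{−1} = IV.
P0: E(K, 75) = 214; 48 ⊕ 214 = 230.
P1: E(K, 48) = 173; 149 ⊕ 173 = 56.
P2: E(K, 149) = 8; 213 ⊕ 8 = 221.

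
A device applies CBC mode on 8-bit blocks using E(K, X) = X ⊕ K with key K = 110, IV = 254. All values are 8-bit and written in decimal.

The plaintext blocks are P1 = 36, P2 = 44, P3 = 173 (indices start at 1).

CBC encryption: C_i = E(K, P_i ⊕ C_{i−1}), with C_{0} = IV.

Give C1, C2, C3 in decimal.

C1 = 180, C2 = 246, C3 = 53

C1: P1 ⊕ 254 = 218; E(K, 218) = 180.
C2: P2 ⊕ 180 = 152; E(K, 152) = 246.
C3: P3 ⊕ 246 = 91; E(K, 91) = 53.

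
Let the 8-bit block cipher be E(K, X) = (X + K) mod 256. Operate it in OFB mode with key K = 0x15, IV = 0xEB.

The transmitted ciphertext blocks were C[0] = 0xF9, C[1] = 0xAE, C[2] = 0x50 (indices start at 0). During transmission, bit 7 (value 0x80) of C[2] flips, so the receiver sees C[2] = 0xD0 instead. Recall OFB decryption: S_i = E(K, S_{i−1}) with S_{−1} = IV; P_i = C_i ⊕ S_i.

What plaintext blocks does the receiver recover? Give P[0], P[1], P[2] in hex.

Only C[2] changed, to 0xD0. In OFB, a change in C_i flips the same bit in P_i only; the keystream is unaffected. Decrypting the received ciphertext:
P[0]: S = E(K, 0xEB) = 0x00; 0xF9 ⊕ 0x00 = 0xF9.
P[1]: S = E(K, 0x00) = 0x15; 0xAE ⊕ 0x15 = 0xBB.
P[2]: S = E(K, 0x15) = 0x2A; 0xD0 ⊕ 0x2A = 0xFA.
Blocks that differ from the original plaintext: P[2].

P[0] = 0xF9, P[1] = 0xBB, P[2] = 0xFA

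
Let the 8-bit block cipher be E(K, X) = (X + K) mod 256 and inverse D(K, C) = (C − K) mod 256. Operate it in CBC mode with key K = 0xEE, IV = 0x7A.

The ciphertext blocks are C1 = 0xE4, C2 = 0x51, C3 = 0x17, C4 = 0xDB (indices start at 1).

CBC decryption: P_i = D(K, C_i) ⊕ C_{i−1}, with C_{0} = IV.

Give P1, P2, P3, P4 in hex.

P1 = 0x8C, P2 = 0x87, P3 = 0x78, P4 = 0xFA

P1: D(K, 0xE4) = 0xF6; 0xF6 ⊕ 0x7A = 0x8C.
P2: D(K, 0x51) = 0x63; 0x63 ⊕ 0xE4 = 0x87.
P3: D(K, 0x17) = 0x29; 0x29 ⊕ 0x51 = 0x78.
P4: D(K, 0xDB) = 0xED; 0xED ⊕ 0x17 = 0xFA.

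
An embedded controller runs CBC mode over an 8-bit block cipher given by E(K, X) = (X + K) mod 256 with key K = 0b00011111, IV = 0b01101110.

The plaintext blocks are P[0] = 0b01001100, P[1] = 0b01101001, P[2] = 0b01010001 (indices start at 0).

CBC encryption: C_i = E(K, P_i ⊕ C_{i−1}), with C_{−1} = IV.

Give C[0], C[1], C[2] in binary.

C[0]: P[0] ⊕ 0b01101110 = 0b00100010; E(K, 0b00100010) = 0b01000001.
C[1]: P[1] ⊕ 0b01000001 = 0b00101000; E(K, 0b00101000) = 0b01000111.
C[2]: P[2] ⊕ 0b01000111 = 0b00010110; E(K, 0b00010110) = 0b00110101.

C[0] = 0b01000001, C[1] = 0b01000111, C[2] = 0b00110101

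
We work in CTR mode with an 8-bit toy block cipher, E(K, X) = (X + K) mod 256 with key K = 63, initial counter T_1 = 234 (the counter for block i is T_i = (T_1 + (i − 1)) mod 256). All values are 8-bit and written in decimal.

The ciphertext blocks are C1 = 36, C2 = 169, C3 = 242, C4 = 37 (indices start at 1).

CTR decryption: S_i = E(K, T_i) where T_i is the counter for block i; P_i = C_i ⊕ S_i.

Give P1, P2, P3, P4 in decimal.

P1 = 13, P2 = 131, P3 = 217, P4 = 9

P1: T = 234, S = E(K, T) = 41; 36 ⊕ 41 = 13.
P2: T = 235, S = E(K, T) = 42; 169 ⊕ 42 = 131.
P3: T = 236, S = E(K, T) = 43; 242 ⊕ 43 = 217.
P4: T = 237, S = E(K, T) = 44; 37 ⊕ 44 = 9.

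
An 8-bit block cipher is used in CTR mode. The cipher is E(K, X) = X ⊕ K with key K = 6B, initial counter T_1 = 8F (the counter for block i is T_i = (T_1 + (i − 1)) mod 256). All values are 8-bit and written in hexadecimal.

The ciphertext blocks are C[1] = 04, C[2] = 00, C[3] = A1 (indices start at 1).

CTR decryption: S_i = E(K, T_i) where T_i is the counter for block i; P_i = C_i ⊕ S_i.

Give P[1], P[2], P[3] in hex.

P[1] = E0, P[2] = FB, P[3] = 5B

P[1]: T = 8F, S = E(K, T) = E4; 04 ⊕ E4 = E0.
P[2]: T = 90, S = E(K, T) = FB; 00 ⊕ FB = FB.
P[3]: T = 91, S = E(K, T) = FA; A1 ⊕ FA = 5B.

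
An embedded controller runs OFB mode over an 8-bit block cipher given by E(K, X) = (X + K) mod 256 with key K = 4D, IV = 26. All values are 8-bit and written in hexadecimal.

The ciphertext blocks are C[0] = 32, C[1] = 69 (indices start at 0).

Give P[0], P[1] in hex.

OFB decryption: S_i = E(K, S_{i−1}) with S_{−1} = IV; P_i = C_i ⊕ S_i.
P[0]: S = E(K, 26) = 73; 32 ⊕ 73 = 41.
P[1]: S = E(K, 73) = C0; 69 ⊕ C0 = A9.

P[0] = 41, P[1] = A9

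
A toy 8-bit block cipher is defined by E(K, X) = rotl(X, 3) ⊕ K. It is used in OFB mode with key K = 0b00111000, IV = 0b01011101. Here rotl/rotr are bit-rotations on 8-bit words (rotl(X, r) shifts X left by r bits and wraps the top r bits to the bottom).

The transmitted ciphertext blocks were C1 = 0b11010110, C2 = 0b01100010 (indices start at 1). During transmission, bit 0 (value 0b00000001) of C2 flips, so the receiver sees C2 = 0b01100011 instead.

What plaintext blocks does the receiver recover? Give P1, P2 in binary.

P1 = 0b00000100, P2 = 0b11001101

OFB decryption: S_i = E(K, S_{i−1}) with S_{0} = IV; P_i = C_i ⊕ S_i.
Only C2 changed, to 0b01100011. In OFB, a change in C_i flips the same bit in P_i only; the keystream is unaffected. Decrypting the received ciphertext:
P1: S = E(K, 0b01011101) = 0b11010010; 0b11010110 ⊕ 0b11010010 = 0b00000100.
P2: S = E(K, 0b11010010) = 0b10101110; 0b01100011 ⊕ 0b10101110 = 0b11001101.
Blocks that differ from the original plaintext: P2.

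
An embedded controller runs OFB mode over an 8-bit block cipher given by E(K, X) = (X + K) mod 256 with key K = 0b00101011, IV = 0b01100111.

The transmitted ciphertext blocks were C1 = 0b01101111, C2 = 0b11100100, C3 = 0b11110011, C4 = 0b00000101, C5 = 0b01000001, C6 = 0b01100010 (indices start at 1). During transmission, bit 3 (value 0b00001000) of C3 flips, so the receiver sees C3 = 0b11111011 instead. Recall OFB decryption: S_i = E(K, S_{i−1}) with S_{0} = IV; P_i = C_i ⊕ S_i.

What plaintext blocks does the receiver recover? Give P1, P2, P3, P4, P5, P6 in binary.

P1 = 0b11111101, P2 = 0b01011001, P3 = 0b00010011, P4 = 0b00010110, P5 = 0b01111111, P6 = 0b00001011

Only C3 changed, to 0b11111011. In OFB, a change in C_i flips the same bit in P_i only; the keystream is unaffected. Decrypting the received ciphertext:
P1: S = E(K, 0b01100111) = 0b10010010; 0b01101111 ⊕ 0b10010010 = 0b11111101.
P2: S = E(K, 0b10010010) = 0b10111101; 0b11100100 ⊕ 0b10111101 = 0b01011001.
P3: S = E(K, 0b10111101) = 0b11101000; 0b11111011 ⊕ 0b11101000 = 0b00010011.
P4: S = E(K, 0b11101000) = 0b00010011; 0b00000101 ⊕ 0b00010011 = 0b00010110.
P5: S = E(K, 0b00010011) = 0b00111110; 0b01000001 ⊕ 0b00111110 = 0b01111111.
P6: S = E(K, 0b00111110) = 0b01101001; 0b01100010 ⊕ 0b01101001 = 0b00001011.
Blocks that differ from the original plaintext: P3.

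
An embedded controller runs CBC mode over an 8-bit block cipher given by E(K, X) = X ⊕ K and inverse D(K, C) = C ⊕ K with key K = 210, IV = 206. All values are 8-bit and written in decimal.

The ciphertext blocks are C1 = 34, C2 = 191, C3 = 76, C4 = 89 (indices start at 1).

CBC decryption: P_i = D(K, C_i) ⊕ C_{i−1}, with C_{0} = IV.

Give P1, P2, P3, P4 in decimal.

P1: D(K, 34) = 240; 240 ⊕ 206 = 62.
P2: D(K, 191) = 109; 109 ⊕ 34 = 79.
P3: D(K, 76) = 158; 158 ⊕ 191 = 33.
P4: D(K, 89) = 139; 139 ⊕ 76 = 199.

P1 = 62, P2 = 79, P3 = 33, P4 = 199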